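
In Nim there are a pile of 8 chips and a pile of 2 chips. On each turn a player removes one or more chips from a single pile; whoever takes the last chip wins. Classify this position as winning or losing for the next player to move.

Winning position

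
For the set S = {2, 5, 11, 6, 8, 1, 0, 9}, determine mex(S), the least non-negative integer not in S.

The values 0, 1, 2 are all present; 3 is the first non-negative integer missing from the set.

3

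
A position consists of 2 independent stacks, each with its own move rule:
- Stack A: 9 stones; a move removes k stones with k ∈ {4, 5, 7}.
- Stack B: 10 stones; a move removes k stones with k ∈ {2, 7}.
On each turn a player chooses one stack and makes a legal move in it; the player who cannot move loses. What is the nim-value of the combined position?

2

Build the Grundy sequence for stack A with g(k) = mex{g(k−s) : s ∈ {4, 5, 7}, s ≤ k}:
g(0) = mex{} = 0
g(1) = mex{} = 0
g(2) = mex{} = 0
g(3) = mex{} = 0
g(4) = mex{0} = 1
g(5) = mex{0} = 1
g(6) = mex{0} = 1
g(7) = mex{0} = 1
g(8) = mex{0,1} = 2
g(9) = mex{0,1} = 2
So g(9) = 2.
For stack B, compute g(0), g(1), … with moves {2, 7}:
g(0) = mex{} = 0
g(1) = mex{} = 0
g(2) = mex{0} = 1
g(3) = mex{0} = 1
g(4) = mex{1} = 0
g(5) = mex{1} = 0
g(6) = mex{0} = 1
g(7) = mex{0} = 1
g(8) = mex{0,1} = 2
g(9) = mex{1} = 0
g(10) = mex{1,2} = 0
So g(10) = 0.
By the Sprague-Grundy theorem, the Grundy value of a sum of independent games is the XOR of the component values.
Combined value = 2 ⊕ 0 = 2.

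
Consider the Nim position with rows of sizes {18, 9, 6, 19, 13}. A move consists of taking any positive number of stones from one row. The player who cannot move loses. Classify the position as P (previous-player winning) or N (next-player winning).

N-position

Bitwise XOR of the heap sizes:
  10010  (18)
  01001  (9)
  00110  (6)
  10011  (19)
  01101  (13)
  -----
  00011  (3)
The nim-sum is 3 ≠ 0, so this is an N-position: the player to move can win.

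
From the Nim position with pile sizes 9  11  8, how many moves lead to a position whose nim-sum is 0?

3

Compute the nim-sum pairwise:
9 ⊕ 11 = 2
2 ⊕ 8 = 10
The overall nim-sum is X = 10. A pile of size p has a winning move iff p XOR X < p (reduce it to p XOR X).
  9: 9 XOR 10 = 3 < 9 — winning move (to 3).
  11: 11 XOR 10 = 1 < 11 — winning move (to 1).
  8: 8 XOR 10 = 2 < 8 — winning move (to 2).
That gives 3 winning moves.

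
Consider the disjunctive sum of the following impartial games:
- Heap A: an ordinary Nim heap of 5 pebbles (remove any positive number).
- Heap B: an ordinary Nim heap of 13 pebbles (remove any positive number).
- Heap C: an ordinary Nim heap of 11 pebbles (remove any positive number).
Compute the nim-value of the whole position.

3

Heap A is a plain Nim heap of size 5, so its Grundy value is 5.
Heap B is a plain Nim heap of size 13, so its Grundy value is 13.
Heap C is a plain Nim heap of size 11, so its Grundy value is 11.
By the Sprague-Grundy theorem, the Grundy value of a sum of independent games is the XOR of the component values.
Combined value = 5 ⊕ 13 ⊕ 11 = 3.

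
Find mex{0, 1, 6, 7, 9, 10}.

2

The values 0, 1 are all present; 2 is the first non-negative integer missing from the set.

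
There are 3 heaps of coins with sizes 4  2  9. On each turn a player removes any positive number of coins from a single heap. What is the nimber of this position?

15

In binary:
  0100  (4)
  0010  (2)
  1001  (9)
  ----
  1111  (15)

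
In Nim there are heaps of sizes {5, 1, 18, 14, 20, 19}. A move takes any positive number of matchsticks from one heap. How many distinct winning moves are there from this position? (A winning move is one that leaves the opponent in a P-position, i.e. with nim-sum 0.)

3

Nim-sum: 5 ^ 1 ^ 18 ^ 14 ^ 20 ^ 19 = 31.
The overall nim-sum is X = 31. A heap of size p has a winning move iff p XOR X < p (reduce it to p XOR X).
  5: 5 XOR 31 = 26 ≥ 5 — no move.
  1: 1 XOR 31 = 30 ≥ 1 — no move.
  18: 18 XOR 31 = 13 < 18 — winning move (to 13).
  14: 14 XOR 31 = 17 ≥ 14 — no move.
  20: 20 XOR 31 = 11 < 20 — winning move (to 11).
  19: 19 XOR 31 = 12 < 19 — winning move (to 12).
That gives 3 winning moves.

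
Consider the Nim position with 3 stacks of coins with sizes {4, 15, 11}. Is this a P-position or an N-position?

P-position

Compute the nim-sum pairwise:
4 ^ 15 = 11
11 ^ 11 = 0
The nim-sum is 0, so this is a P-position: the player to move is in a losing position under optimal play.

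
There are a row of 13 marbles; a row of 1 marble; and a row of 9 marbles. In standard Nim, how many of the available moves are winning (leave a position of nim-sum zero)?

1

Write each in binary and XOR column by column:
  1101  (13)
  0001  (1)
  1001  (9)
  ----
  0101  (5)
The overall nim-sum is X = 5. A row of size p has a winning move iff p XOR X < p (reduce it to p XOR X).
  13: 13 XOR 5 = 8 < 13 — winning move (to 8).
  1: 1 XOR 5 = 4 ≥ 1 — no move.
  9: 9 XOR 5 = 12 ≥ 9 — no move.
That gives 1 winning move.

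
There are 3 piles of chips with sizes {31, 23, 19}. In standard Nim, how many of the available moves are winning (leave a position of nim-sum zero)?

3

Nim-sum: 31 ^ 23 ^ 19 = 27.
The overall nim-sum is X = 27. A pile of size p has a winning move iff p XOR X < p (reduce it to p XOR X).
  31: 31 XOR 27 = 4 < 31 — winning move (to 4).
  23: 23 XOR 27 = 12 < 23 — winning move (to 12).
  19: 19 XOR 27 = 8 < 19 — winning move (to 8).
That gives 3 winning moves.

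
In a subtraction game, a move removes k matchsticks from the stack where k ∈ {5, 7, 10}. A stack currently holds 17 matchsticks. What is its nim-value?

0

Build the Grundy sequence with g(k) = mex{g(k−s) : s ∈ {5, 7, 10}, s ≤ k}:
k:     0  1  2  3  4  5  6  7  8  9 10 11 12 13 14 15 16 17
g(k):  0  0  0  0  0  1  1  1  1  1  2  2  2  2  2  0  0  0
So g(17) = 0.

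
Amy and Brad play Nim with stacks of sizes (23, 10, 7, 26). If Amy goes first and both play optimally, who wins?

Brad wins

Write each in binary and XOR column by column:
  10111  (23)
  01010  (10)
  00111  (7)
  11010  (26)
  -----
  00000  (0)
The nim-sum is 0, so this is a P-position: the player to move is in a losing position under optimal play; Amy is about to move from it and so loses — Brad wins.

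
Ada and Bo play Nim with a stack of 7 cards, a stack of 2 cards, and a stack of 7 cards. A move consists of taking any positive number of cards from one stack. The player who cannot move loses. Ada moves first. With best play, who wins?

Ada wins

Compute the nim-sum pairwise:
7 ⊕ 2 = 5
5 ⊕ 7 = 2
The nim-sum is 2 ≠ 0, so this is an N-position: the player to move can win; Ada has a winning move.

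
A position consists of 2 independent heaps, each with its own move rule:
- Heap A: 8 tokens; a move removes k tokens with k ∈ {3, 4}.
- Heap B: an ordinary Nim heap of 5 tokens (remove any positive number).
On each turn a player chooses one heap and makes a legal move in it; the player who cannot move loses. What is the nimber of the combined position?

5

For heap A, compute g(0), g(1), … with moves {3, 4}:
g(0) = mex{} = 0
g(1) = mex{} = 0
g(2) = mex{} = 0
g(3) = mex{0} = 1
g(4) = mex{0} = 1
g(5) = mex{0} = 1
g(6) = mex{0,1} = 2
g(7) = mex{1} = 0
g(8) = mex{1} = 0
So g(8) = 0.
Heap B is a plain Nim heap of size 5, so its Grundy value is 5.
By the Sprague-Grundy theorem, the Grundy value of a sum of independent games is the XOR of the component values.
Combined value = 0 ⊕ 5 = 5.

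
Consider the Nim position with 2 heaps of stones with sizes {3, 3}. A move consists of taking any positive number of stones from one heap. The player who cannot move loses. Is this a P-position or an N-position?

P-position

Bitwise XOR of the heap sizes:
  11  (3)
  11  (3)
  --
  00  (0)
The nim-sum is 0, so this is a P-position: the player to move is in a losing position under optimal play.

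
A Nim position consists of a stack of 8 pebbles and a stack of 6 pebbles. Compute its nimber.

Nim-sum: 8 XOR 6 = 14.

14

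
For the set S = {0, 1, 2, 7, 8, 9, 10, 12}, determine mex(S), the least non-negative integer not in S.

The values 0, 1, 2 are all present; 3 is the first non-negative integer missing from the set.

3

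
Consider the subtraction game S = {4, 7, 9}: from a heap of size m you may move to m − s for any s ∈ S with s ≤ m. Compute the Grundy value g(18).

1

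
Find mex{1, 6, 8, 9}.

0

0 is not in the set, so the mex is 0.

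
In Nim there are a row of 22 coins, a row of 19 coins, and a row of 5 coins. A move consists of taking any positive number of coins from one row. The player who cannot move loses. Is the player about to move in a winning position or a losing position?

Compute the nim-sum pairwise:
22 XOR 19 = 5
5 XOR 5 = 0
The nim-sum is 0, so this is a P-position: the player to move is in a losing position under optimal play.

Losing position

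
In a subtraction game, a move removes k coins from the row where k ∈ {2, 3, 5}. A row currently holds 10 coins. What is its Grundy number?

1

Build the Grundy sequence with g(k) = mex{g(k−s) : s ∈ {2, 3, 5}, s ≤ k}:
k:     0  1  2  3  4  5  6  7  8  9 10
g(k):  0  0  1  1  2  2  3  0  0  1  1
So g(10) = 1.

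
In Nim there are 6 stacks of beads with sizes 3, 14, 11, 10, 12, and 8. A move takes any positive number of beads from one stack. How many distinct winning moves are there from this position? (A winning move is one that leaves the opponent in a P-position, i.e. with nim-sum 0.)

5

Nim-sum: 3 ^ 14 ^ 11 ^ 10 ^ 12 ^ 8 = 8.
The overall nim-sum is X = 8. A stack of size p has a winning move iff p XOR X < p (reduce it to p XOR X).
  3: 3 XOR 8 = 11 ≥ 3 — no move.
  14: 14 XOR 8 = 6 < 14 — winning move (to 6).
  11: 11 XOR 8 = 3 < 11 — winning move (to 3).
  10: 10 XOR 8 = 2 < 10 — winning move (to 2).
  12: 12 XOR 8 = 4 < 12 — winning move (to 4).
  8: 8 XOR 8 = 0 < 8 — winning move (to 0).
That gives 5 winning moves.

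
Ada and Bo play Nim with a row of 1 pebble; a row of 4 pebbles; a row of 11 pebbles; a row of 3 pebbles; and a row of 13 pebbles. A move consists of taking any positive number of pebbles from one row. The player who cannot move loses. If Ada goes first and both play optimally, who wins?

In binary:
  0001  (1)
  0100  (4)
  1011  (11)
  0011  (3)
  1101  (13)
  ----
  0000  (0)
The nim-sum is 0, so this is a P-position: the player to move is in a losing position under optimal play; Ada is about to move from it and so loses — Bo wins.

Bo wins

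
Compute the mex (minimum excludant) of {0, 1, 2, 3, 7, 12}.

4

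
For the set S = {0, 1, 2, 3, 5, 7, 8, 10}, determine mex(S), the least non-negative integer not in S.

4

The values 0, 1, 2, 3 are all present; 4 is the first non-negative integer missing from the set.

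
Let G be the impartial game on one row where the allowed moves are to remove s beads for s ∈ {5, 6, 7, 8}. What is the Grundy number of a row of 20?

Compute g(0), g(1), … for moves {5, 6, 7, 8}:
k:     0  1  2  3  4  5  6  7  8  9 10 11 12 13 14 15 16 17 18 19 20
g(k):  0  0  0  0  0  1  1  1  1  1  2  2  2  0  0  0  0  0  1  1  1
So g(20) = 1.

1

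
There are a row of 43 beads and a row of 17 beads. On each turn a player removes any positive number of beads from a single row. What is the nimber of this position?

58

In binary:
  101011  (43)
  010001  (17)
  ------
  111010  (58)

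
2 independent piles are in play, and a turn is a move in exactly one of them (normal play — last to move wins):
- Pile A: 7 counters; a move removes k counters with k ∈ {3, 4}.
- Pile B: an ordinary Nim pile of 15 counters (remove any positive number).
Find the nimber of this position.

15

Grundy values for pile A (subtraction set {3, 4}):
k:     0  1  2  3  4  5  6  7
g(k):  0  0  0  1  1  1  2  0
So g(7) = 0.
Pile B is a plain Nim pile of size 15, so its Grundy value is 15.
The value of a disjunctive sum is the nim-sum of the parts.
Combined value = 0 ⊕ 15 = 15.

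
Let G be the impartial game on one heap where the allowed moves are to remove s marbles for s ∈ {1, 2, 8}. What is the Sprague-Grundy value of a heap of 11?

2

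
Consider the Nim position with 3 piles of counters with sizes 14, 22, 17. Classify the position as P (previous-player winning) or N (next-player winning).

Compute the nim-sum pairwise:
14 ^ 22 = 24
24 ^ 17 = 9
The nim-sum is 9 ≠ 0, so this is an N-position: the player to move can win.

N-position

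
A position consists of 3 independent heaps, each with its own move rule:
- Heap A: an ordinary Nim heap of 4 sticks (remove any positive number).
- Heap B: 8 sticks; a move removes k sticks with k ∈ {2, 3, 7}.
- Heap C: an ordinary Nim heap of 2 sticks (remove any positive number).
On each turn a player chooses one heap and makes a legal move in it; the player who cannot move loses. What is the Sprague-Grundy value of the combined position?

7

Heap A is a plain Nim heap of size 4, so its Grundy value is 4.
For heap B, compute g(0), g(1), … with moves {2, 3, 7}:
k:     0  1  2  3  4  5  6  7  8
g(k):  0  0  1  1  2  0  0  1  1
So g(8) = 1.
Heap C is a plain Nim heap of size 2, so its Grundy value is 2.
By the Sprague-Grundy theorem, the Grundy value of a sum of independent games is the XOR of the component values.
Combined value = 4 XOR 1 XOR 2 = 7.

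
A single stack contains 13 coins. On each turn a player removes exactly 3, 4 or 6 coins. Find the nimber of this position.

Compute g(0), g(1), … for moves {3, 4, 6}:
g(0) = mex{} = 0
g(1) = mex{} = 0
g(2) = mex{} = 0
g(3) = mex{0} = 1
g(4) = mex{0} = 1
g(5) = mex{0} = 1
g(6) = mex{0,1} = 2
g(7) = mex{0,1} = 2
g(8) = mex{0,1} = 2
g(9) = mex{1,2} = 0
g(10) = mex{1,2} = 0
g(11) = mex{1,2} = 0
g(12) = mex{0,2} = 1
g(13) = mex{0,2} = 1
So g(13) = 1.

1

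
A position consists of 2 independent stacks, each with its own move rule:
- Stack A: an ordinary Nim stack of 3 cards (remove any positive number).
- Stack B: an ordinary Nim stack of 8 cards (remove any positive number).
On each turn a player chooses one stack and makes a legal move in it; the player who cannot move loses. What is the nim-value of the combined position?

11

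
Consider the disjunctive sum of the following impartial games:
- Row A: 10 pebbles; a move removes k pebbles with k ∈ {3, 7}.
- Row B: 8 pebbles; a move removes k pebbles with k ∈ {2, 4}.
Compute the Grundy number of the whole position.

For row A, compute g(0), g(1), … with moves {3, 7}:
k:     0  1  2  3  4  5  6  7  8  9 10
g(k):  0  0  0  1  1  1  0  2  2  1  0
So g(10) = 0.
Grundy values for row B (subtraction set {2, 4}):
g(0) = mex{} = 0
g(1) = mex{} = 0
g(2) = mex{0} = 1
g(3) = mex{0} = 1
g(4) = mex{0,1} = 2
g(5) = mex{0,1} = 2
g(6) = mex{1,2} = 0
g(7) = mex{1,2} = 0
g(8) = mex{0,2} = 1
So g(8) = 1.
By the Sprague-Grundy theorem, the Grundy value of a sum of independent games is the XOR of the component values.
Combined value = 0 ⊕ 1 = 1.

1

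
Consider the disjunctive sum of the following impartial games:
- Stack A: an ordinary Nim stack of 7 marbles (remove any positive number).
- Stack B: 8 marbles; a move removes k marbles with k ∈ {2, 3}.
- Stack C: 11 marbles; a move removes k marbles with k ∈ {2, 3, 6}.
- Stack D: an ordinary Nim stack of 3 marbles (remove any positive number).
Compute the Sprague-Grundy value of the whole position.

4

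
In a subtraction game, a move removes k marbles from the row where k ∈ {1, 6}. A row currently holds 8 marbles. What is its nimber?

1

Build the Grundy sequence with g(k) = mex{g(k−s) : s ∈ {1, 6}, s ≤ k}:
k:     0  1  2  3  4  5  6  7  8
g(k):  0  1  0  1  0  1  2  0  1
So g(8) = 1.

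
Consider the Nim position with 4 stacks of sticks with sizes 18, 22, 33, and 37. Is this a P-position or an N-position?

P-position

Compute the nim-sum pairwise:
18 XOR 22 = 4
4 XOR 33 = 37
37 XOR 37 = 0
The nim-sum is 0, so this is a P-position: the player to move is in a losing position under optimal play.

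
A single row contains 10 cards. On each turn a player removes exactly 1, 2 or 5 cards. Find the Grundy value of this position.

Build the Grundy sequence with g(k) = mex{g(k−s) : s ∈ {1, 2, 5}, s ≤ k}:
g(0) = mex{} = 0
g(1) = mex{0} = 1
g(2) = mex{0,1} = 2
g(3) = mex{1,2} = 0
g(4) = mex{0,2} = 1
g(5) = mex{0,1} = 2
g(6) = mex{1,2} = 0
g(7) = mex{0,2} = 1
g(8) = mex{0,1} = 2
g(9) = mex{1,2} = 0
g(10) = mex{0,2} = 1
So g(10) = 1.

1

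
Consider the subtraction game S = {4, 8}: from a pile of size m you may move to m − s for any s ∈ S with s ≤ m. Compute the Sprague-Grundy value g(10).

2

Build the Grundy sequence with g(k) = mex{g(k−s) : s ∈ {4, 8}, s ≤ k}:
k:     0  1  2  3  4  5  6  7  8  9 10
g(k):  0  0  0  0  1  1  1  1  2  2  2
So g(10) = 2.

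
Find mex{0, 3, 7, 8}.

1

0 is in the set but 1 is not, so the mex is 1.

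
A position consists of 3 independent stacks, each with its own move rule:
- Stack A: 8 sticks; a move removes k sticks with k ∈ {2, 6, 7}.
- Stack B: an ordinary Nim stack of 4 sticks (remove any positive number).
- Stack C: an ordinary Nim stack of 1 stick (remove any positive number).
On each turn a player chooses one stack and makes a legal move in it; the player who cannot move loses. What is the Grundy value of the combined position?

7

For stack A, compute g(0), g(1), … with moves {2, 6, 7}:
g(0) = mex{} = 0
g(1) = mex{} = 0
g(2) = mex{0} = 1
g(3) = mex{0} = 1
g(4) = mex{1} = 0
g(5) = mex{1} = 0
g(6) = mex{0} = 1
g(7) = mex{0} = 1
g(8) = mex{0,1} = 2
So g(8) = 2.
Stack B is a plain Nim stack of size 4, so its Grundy value is 4.
Stack C is a plain Nim stack of size 1, so its Grundy value is 1.
The value of a disjunctive sum is the nim-sum of the parts.
Combined value = 2 ⊕ 4 ⊕ 1 = 7.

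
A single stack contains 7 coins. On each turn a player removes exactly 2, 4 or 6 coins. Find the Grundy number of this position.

Build the Grundy sequence with g(k) = mex{g(k−s) : s ∈ {2, 4, 6}, s ≤ k}:
k:     0  1  2  3  4  5  6  7
g(k):  0  0  1  1  2  2  3  3
So g(7) = 3.

3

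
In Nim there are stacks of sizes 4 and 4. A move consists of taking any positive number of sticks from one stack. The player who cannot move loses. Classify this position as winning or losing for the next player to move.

Losing position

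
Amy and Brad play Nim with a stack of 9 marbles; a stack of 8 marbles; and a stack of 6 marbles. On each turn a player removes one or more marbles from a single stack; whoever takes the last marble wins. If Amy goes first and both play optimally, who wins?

Compute the nim-sum pairwise:
9 ^ 8 = 1
1 ^ 6 = 7
The nim-sum is 7 ≠ 0, so this is an N-position: the player to move can win; Amy has a winning move.

Amy wins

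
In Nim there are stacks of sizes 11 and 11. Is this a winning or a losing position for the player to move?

Losing position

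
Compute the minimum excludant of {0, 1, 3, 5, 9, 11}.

2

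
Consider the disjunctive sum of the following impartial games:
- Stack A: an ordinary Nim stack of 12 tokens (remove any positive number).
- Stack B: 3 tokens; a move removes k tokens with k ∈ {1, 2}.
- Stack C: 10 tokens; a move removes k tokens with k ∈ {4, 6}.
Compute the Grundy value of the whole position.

12

Stack A is a plain Nim stack of size 12, so its Grundy value is 12.
Grundy values for stack B (subtraction set {1, 2}):
k:     0  1  2  3
g(k):  0  1  2  0
So g(3) = 0.
For stack C, compute g(0), g(1), … with moves {4, 6}:
g(0) = mex{} = 0
g(1) = mex{} = 0
g(2) = mex{} = 0
g(3) = mex{} = 0
g(4) = mex{0} = 1
g(5) = mex{0} = 1
g(6) = mex{0} = 1
g(7) = mex{0} = 1
g(8) = mex{0,1} = 2
g(9) = mex{0,1} = 2
g(10) = mex{1} = 0
So g(10) = 0.
The value of a disjunctive sum is the nim-sum of the parts.
Combined value = 12 ⊕ 0 ⊕ 0 = 12.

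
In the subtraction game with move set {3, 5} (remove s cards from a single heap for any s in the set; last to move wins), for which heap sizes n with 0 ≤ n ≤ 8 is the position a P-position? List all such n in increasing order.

Grundy values for subtraction set {3, 5}:
k:     0  1  2  3  4  5  6  7  8
g(k):  0  0  0  1  1  1  2  2  0
The P-positions (g = 0) in 0..8 are 0, 1, 2, 8.

0, 1, 2, 8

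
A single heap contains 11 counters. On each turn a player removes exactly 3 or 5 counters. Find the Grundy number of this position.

Compute g(0), g(1), … for moves {3, 5}:
g(0) = mex{} = 0
g(1) = mex{} = 0
g(2) = mex{} = 0
g(3) = mex{0} = 1
g(4) = mex{0} = 1
g(5) = mex{0} = 1
g(6) = mex{0,1} = 2
g(7) = mex{0,1} = 2
g(8) = mex{1} = 0
g(9) = mex{1,2} = 0
g(10) = mex{1,2} = 0
g(11) = mex{0,2} = 1
So g(11) = 1.

1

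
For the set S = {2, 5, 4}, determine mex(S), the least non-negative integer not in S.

0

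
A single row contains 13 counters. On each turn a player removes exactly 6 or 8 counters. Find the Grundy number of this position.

2

Compute g(0), g(1), … for moves {6, 8}:
k:     0  1  2  3  4  5  6  7  8  9 10 11 12 13
g(k):  0  0  0  0  0  0  1  1  1  1  1  1  2  2
So g(13) = 2.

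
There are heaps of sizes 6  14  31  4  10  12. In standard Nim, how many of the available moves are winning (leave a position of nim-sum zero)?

Nim-sum: 6 ^ 14 ^ 31 ^ 4 ^ 10 ^ 12 = 21.
The overall nim-sum is X = 21. A heap of size p has a winning move iff p XOR X < p (reduce it to p XOR X).
  6: 6 XOR 21 = 19 ≥ 6 — no move.
  14: 14 XOR 21 = 27 ≥ 14 — no move.
  31: 31 XOR 21 = 10 < 31 — winning move (to 10).
  4: 4 XOR 21 = 17 ≥ 4 — no move.
  10: 10 XOR 21 = 31 ≥ 10 — no move.
  12: 12 XOR 21 = 25 ≥ 12 — no move.
That gives 1 winning move.

1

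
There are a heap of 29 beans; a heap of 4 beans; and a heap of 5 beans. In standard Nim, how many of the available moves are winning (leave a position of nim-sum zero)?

1

Write each in binary and XOR column by column:
  11101  (29)
  00100  (4)
  00101  (5)
  -----
  11100  (28)
The overall nim-sum is X = 28. A heap of size p has a winning move iff p XOR X < p (reduce it to p XOR X).
  29: 29 XOR 28 = 1 < 29 — winning move (to 1).
  4: 4 XOR 28 = 24 ≥ 4 — no move.
  5: 5 XOR 28 = 25 ≥ 5 — no move.
That gives 1 winning move.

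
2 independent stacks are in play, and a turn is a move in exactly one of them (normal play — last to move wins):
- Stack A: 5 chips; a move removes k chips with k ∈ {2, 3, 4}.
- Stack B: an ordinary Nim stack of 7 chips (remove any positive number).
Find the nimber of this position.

5

For stack A, compute g(0), g(1), … with moves {2, 3, 4}:
g(0) = mex{} = 0
g(1) = mex{} = 0
g(2) = mex{0} = 1
g(3) = mex{0} = 1
g(4) = mex{0,1} = 2
g(5) = mex{0,1} = 2
So g(5) = 2.
Stack B is a plain Nim stack of size 7, so its Grundy value is 7.
By the Sprague-Grundy theorem, the Grundy value of a sum of independent games is the XOR of the component values.
Combined value = 2 ⊕ 7 = 5.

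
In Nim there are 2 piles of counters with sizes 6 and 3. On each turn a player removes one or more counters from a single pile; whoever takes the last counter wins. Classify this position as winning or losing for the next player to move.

In binary:
  110  (6)
  011  (3)
  ---
  101  (5)
The nim-sum is 5 ≠ 0, so this is an N-position: the player to move can win.

Winning position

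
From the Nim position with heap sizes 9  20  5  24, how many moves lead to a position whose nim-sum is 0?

0

Write each in binary and XOR column by column:
  01001  (9)
  10100  (20)
  00101  (5)
  11000  (24)
  -----
  00000  (0)
The nim-sum is already 0, so every move leaves a nonzero nim-sum — there are no winning moves.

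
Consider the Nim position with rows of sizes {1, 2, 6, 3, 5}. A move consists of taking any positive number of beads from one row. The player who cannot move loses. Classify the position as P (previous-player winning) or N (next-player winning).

N-position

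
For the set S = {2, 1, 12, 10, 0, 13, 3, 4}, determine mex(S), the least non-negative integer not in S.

5

The values 0, 1, 2, 3, 4 are all present; 5 is the first non-negative integer missing from the set.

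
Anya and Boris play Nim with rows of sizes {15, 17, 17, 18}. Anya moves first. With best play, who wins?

Anya wins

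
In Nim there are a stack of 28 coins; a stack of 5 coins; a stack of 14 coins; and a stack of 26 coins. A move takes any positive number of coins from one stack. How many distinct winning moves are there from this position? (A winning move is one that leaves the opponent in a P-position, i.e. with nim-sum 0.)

Compute the nim-sum pairwise:
28 ^ 5 = 25
25 ^ 14 = 23
23 ^ 26 = 13
The overall nim-sum is X = 13. A stack of size p has a winning move iff p XOR X < p (reduce it to p XOR X).
  28: 28 XOR 13 = 17 < 28 — winning move (to 17).
  5: 5 XOR 13 = 8 ≥ 5 — no move.
  14: 14 XOR 13 = 3 < 14 — winning move (to 3).
  26: 26 XOR 13 = 23 < 26 — winning move (to 23).
That gives 3 winning moves.

3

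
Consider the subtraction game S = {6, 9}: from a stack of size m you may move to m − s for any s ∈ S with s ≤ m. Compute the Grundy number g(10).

1

Grundy values for subtraction set {6, 9}:
g(0) = mex{} = 0
g(1) = mex{} = 0
g(2) = mex{} = 0
g(3) = mex{} = 0
g(4) = mex{} = 0
g(5) = mex{} = 0
g(6) = mex{0} = 1
g(7) = mex{0} = 1
g(8) = mex{0} = 1
g(9) = mex{0} = 1
g(10) = mex{0} = 1
So g(10) = 1.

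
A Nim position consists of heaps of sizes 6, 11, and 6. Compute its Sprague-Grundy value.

Write each in binary and XOR column by column:
  0110  (6)
  1011  (11)
  0110  (6)
  ----
  1011  (11)

11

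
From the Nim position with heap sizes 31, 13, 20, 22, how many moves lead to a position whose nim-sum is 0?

Bitwise XOR of the heap sizes:
  11111  (31)
  01101  (13)
  10100  (20)
  10110  (22)
  -----
  10000  (16)
The overall nim-sum is X = 16. A heap of size p has a winning move iff p XOR X < p (reduce it to p XOR X).
  31: 31 XOR 16 = 15 < 31 — winning move (to 15).
  13: 13 XOR 16 = 29 ≥ 13 — no move.
  20: 20 XOR 16 = 4 < 20 — winning move (to 4).
  22: 22 XOR 16 = 6 < 22 — winning move (to 6).
That gives 3 winning moves.

3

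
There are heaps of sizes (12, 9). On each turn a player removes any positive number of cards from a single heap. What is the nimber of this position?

Nim-sum: 12 ⊕ 9 = 5.

5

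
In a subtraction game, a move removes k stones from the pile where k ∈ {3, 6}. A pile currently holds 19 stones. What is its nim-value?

Compute g(0), g(1), … for moves {3, 6}:
k:     0  1  2  3  4  5  6  7  8  9 10 11 12 13 14 15 16 17 18 19
g(k):  0  0  0  1  1  1  2  2  2  0  0  0  1  1  1  2  2  2  0  0
So g(19) = 0.

0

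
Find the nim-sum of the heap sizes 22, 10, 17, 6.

Compute the nim-sum pairwise:
22 ^ 10 = 28
28 ^ 17 = 13
13 ^ 6 = 11

11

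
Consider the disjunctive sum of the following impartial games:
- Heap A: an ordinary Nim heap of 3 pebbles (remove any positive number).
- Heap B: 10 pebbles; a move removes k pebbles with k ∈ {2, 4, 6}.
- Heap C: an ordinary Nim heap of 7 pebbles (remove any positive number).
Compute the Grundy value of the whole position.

5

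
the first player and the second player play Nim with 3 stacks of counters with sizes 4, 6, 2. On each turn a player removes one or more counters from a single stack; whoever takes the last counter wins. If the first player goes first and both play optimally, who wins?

the second player wins

Nim-sum: 4 XOR 6 XOR 2 = 0.
The nim-sum is 0, so this is a P-position: the player to move is in a losing position under optimal play; the first player is about to move from it and so loses — the second player wins.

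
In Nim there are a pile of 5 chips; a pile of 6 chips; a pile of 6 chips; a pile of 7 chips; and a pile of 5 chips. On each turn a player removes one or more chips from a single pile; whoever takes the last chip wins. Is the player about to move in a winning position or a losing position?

Write each in binary and XOR column by column:
  101  (5)
  110  (6)
  110  (6)
  111  (7)
  101  (5)
  ---
  111  (7)
The nim-sum is 7 ≠ 0, so this is an N-position: the player to move can win.

Winning position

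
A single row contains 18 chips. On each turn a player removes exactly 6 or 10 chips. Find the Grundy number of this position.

Grundy values for subtraction set {6, 10}:
k:     0  1  2  3  4  5  6  7  8  9 10 11 12 13 14 15 16 17 18
g(k):  0  0  0  0  0  0  1  1  1  1  1  1  2  2  2  2  0  0  0
So g(18) = 0.

0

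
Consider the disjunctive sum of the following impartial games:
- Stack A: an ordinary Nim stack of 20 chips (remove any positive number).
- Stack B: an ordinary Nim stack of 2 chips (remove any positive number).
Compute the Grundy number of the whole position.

22

Stack A is a plain Nim stack of size 20, so its Grundy value is 20.
Stack B is a plain Nim stack of size 2, so its Grundy value is 2.
The value of a disjunctive sum is the nim-sum of the parts.
Combined value = 20 ⊕ 2 = 22.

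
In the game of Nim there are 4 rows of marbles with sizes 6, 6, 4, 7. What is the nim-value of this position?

3

Write each in binary and XOR column by column:
  110  (6)
  110  (6)
  100  (4)
  111  (7)
  ---
  011  (3)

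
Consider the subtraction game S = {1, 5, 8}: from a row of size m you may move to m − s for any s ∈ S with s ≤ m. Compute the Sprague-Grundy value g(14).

Grundy values for subtraction set {1, 5, 8}:
g(0) = mex{} = 0
g(1) = mex{0} = 1
g(2) = mex{1} = 0
g(3) = mex{0} = 1
g(4) = mex{1} = 0
g(5) = mex{0} = 1
g(6) = mex{1} = 0
g(7) = mex{0} = 1
g(8) = mex{0,1} = 2
g(9) = mex{0,1,2} = 3
g(10) = mex{0,1,3} = 2
g(11) = mex{0,1,2} = 3
g(12) = mex{0,1,3} = 2
g(13) = mex{1,2} = 0
g(14) = mex{0,3} = 1
So g(14) = 1.

1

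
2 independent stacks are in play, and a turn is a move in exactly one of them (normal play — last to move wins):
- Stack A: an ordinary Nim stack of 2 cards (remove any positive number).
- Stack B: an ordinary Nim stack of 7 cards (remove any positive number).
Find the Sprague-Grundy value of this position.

Stack A is a plain Nim stack of size 2, so its Grundy value is 2.
Stack B is a plain Nim stack of size 7, so its Grundy value is 7.
The value of a disjunctive sum is the nim-sum of the parts.
Combined value = 2 ⊕ 7 = 5.

5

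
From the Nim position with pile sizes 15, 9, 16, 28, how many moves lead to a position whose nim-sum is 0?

Compute the nim-sum pairwise:
15 ⊕ 9 = 6
6 ⊕ 16 = 22
22 ⊕ 28 = 10
The overall nim-sum is X = 10. A pile of size p has a winning move iff p XOR X < p (reduce it to p XOR X).
  15: 15 XOR 10 = 5 < 15 — winning move (to 5).
  9: 9 XOR 10 = 3 < 9 — winning move (to 3).
  16: 16 XOR 10 = 26 ≥ 16 — no move.
  28: 28 XOR 10 = 22 < 28 — winning move (to 22).
That gives 3 winning moves.

3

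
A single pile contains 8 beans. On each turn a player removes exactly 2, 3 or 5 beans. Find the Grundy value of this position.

0

Compute g(0), g(1), … for moves {2, 3, 5}:
k:     0  1  2  3  4  5  6  7  8
g(k):  0  0  1  1  2  2  3  0  0
So g(8) = 0.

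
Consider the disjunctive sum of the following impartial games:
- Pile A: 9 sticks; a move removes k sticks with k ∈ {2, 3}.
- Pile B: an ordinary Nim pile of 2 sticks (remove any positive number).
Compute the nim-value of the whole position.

Build the Grundy sequence for pile A with g(k) = mex{g(k−s) : s ∈ {2, 3}, s ≤ k}:
k:     0  1  2  3  4  5  6  7  8  9
g(k):  0  0  1  1  2  0  0  1  1  2
So g(9) = 2.
Pile B is a plain Nim pile of size 2, so its Grundy value is 2.
By the Sprague-Grundy theorem, the Grundy value of a sum of independent games is the XOR of the component values.
Combined value = 2 XOR 2 = 0.

0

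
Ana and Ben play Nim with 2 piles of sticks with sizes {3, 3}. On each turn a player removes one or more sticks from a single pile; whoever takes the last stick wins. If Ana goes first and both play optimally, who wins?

Ben wins

Compute the nim-sum pairwise:
3 ^ 3 = 0
The nim-sum is 0, so this is a P-position: the player to move is in a losing position under optimal play; Ana is about to move from it and so loses — Ben wins.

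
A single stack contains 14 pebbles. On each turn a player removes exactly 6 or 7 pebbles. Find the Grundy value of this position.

Compute g(0), g(1), … for moves {6, 7}:
g(0) = mex{} = 0
g(1) = mex{} = 0
g(2) = mex{} = 0
g(3) = mex{} = 0
g(4) = mex{} = 0
g(5) = mex{} = 0
g(6) = mex{0} = 1
g(7) = mex{0} = 1
g(8) = mex{0} = 1
g(9) = mex{0} = 1
g(10) = mex{0} = 1
g(11) = mex{0} = 1
g(12) = mex{0,1} = 2
g(13) = mex{1} = 0
g(14) = mex{1} = 0
So g(14) = 0.

0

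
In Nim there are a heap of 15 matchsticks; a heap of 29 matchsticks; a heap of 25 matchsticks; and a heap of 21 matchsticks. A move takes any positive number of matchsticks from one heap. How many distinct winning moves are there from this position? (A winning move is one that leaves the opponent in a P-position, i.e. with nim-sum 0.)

3

Write each in binary and XOR column by column:
  01111  (15)
  11101  (29)
  11001  (25)
  10101  (21)
  -----
  11110  (30)
The overall nim-sum is X = 30. A heap of size p has a winning move iff p XOR X < p (reduce it to p XOR X).
  15: 15 XOR 30 = 17 ≥ 15 — no move.
  29: 29 XOR 30 = 3 < 29 — winning move (to 3).
  25: 25 XOR 30 = 7 < 25 — winning move (to 7).
  21: 21 XOR 30 = 11 < 21 — winning move (to 11).
That gives 3 winning moves.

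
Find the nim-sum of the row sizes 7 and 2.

5

Nim-sum: 7 ^ 2 = 5.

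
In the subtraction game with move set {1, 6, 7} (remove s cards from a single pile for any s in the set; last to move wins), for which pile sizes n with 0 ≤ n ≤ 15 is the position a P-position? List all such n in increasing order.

0, 2, 4, 12, 14

Compute g(0), g(1), … for moves {1, 6, 7}:
k:     0  1  2  3  4  5  6  7  8  9 10 11 12 13 14 15
g(k):  0  1  0  1  0  1  2  3  2  3  2  3  0  1  0  1
The P-positions (g = 0) in 0..15 are 0, 2, 4, 12, 14.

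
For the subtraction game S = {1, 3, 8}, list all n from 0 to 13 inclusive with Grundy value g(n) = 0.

0, 2, 4, 6, 11, 13

Compute g(0), g(1), … for moves {1, 3, 8}:
k:     0  1  2  3  4  5  6  7  8  9 10 11 12 13
g(k):  0  1  0  1  0  1  0  1  2  3  2  0  1  0
The P-positions (g = 0) in 0..13 are 0, 2, 4, 6, 11, 13.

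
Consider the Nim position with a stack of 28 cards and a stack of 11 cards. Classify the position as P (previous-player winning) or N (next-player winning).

Compute the nim-sum pairwise:
28 XOR 11 = 23
The nim-sum is 23 ≠ 0, so this is an N-position: the player to move can win.

N-position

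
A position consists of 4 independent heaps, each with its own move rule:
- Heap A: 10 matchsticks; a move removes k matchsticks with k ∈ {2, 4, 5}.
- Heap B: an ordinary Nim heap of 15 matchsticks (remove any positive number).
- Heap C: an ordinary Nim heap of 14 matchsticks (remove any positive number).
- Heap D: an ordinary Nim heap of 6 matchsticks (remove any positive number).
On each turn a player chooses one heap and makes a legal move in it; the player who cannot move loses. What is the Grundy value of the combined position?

6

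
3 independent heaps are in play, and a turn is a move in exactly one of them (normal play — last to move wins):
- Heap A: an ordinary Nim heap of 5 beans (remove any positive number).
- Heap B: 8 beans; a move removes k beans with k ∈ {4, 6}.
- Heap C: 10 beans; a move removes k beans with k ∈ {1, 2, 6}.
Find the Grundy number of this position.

7

Heap A is a plain Nim heap of size 5, so its Grundy value is 5.
Build the Grundy sequence for heap B with g(k) = mex{g(k−s) : s ∈ {4, 6}, s ≤ k}:
g(0) = mex{} = 0
g(1) = mex{} = 0
g(2) = mex{} = 0
g(3) = mex{} = 0
g(4) = mex{0} = 1
g(5) = mex{0} = 1
g(6) = mex{0} = 1
g(7) = mex{0} = 1
g(8) = mex{0,1} = 2
So g(8) = 2.
Build the Grundy sequence for heap C with g(k) = mex{g(k−s) : s ∈ {1, 2, 6}, s ≤ k}:
g(0) = mex{} = 0
g(1) = mex{0} = 1
g(2) = mex{0,1} = 2
g(3) = mex{1,2} = 0
g(4) = mex{0,2} = 1
g(5) = mex{0,1} = 2
g(6) = mex{0,1,2} = 3
g(7) = mex{1,2,3} = 0
g(8) = mex{0,2,3} = 1
g(9) = mex{0,1} = 2
g(10) = mex{1,2} = 0
So g(10) = 0.
The value of a disjunctive sum is the nim-sum of the parts.
Combined value = 5 ⊕ 2 ⊕ 0 = 7.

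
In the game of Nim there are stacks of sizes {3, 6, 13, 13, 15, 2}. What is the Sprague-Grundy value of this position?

8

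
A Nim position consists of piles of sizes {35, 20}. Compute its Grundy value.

55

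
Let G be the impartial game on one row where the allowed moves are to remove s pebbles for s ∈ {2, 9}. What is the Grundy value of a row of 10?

1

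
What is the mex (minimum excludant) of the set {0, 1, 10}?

2

The values 0, 1 are all present; 2 is the first non-negative integer missing from the set.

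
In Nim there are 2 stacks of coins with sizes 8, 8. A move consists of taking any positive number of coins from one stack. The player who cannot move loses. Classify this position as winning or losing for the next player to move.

Write each in binary and XOR column by column:
  1000  (8)
  1000  (8)
  ----
  0000  (0)
The nim-sum is 0, so this is a P-position: the player to move is in a losing position under optimal play.

Losing position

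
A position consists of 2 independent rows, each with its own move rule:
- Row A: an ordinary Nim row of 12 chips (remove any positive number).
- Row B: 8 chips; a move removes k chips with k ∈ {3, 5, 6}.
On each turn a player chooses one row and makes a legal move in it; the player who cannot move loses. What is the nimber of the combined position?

14

Row A is a plain Nim row of size 12, so its Grundy value is 12.
Build the Grundy sequence for row B with g(k) = mex{g(k−s) : s ∈ {3, 5, 6}, s ≤ k}:
k:     0  1  2  3  4  5  6  7  8
g(k):  0  0  0  1  1  1  2  2  2
So g(8) = 2.
By the Sprague-Grundy theorem, the Grundy value of a sum of independent games is the XOR of the component values.
Combined value = 12 XOR 2 = 14.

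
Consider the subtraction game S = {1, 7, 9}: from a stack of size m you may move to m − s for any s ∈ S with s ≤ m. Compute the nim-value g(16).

0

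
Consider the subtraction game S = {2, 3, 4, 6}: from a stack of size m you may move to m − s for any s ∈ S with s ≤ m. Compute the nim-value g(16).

0

Compute g(0), g(1), … for moves {2, 3, 4, 6}:
k:     0  1  2  3  4  5  6  7  8  9 10 11 12 13 14 15 16
g(k):  0  0  1  1  2  2  3  3  0  0  1  1  2  2  3  3  0
So g(16) = 0.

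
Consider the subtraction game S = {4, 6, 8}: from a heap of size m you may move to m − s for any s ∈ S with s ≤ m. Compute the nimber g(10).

2

Grundy values for subtraction set {4, 6, 8}:
g(0) = mex{} = 0
g(1) = mex{} = 0
g(2) = mex{} = 0
g(3) = mex{} = 0
g(4) = mex{0} = 1
g(5) = mex{0} = 1
g(6) = mex{0} = 1
g(7) = mex{0} = 1
g(8) = mex{0,1} = 2
g(9) = mex{0,1} = 2
g(10) = mex{0,1} = 2
So g(10) = 2.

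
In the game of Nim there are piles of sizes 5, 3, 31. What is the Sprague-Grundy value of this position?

Nim-sum: 5 XOR 3 XOR 31 = 25.

25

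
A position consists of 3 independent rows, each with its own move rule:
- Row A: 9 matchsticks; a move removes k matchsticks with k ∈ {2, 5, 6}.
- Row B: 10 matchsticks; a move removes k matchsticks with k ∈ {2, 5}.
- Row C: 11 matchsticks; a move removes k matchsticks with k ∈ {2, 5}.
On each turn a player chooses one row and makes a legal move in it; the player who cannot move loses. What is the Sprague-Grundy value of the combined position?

3

Build the Grundy sequence for row A with g(k) = mex{g(k−s) : s ∈ {2, 5, 6}, s ≤ k}:
k:     0  1  2  3  4  5  6  7  8  9
g(k):  0  0  1  1  0  2  1  3  0  2
So g(9) = 2.
Grundy values for row B (subtraction set {2, 5}):
k:     0  1  2  3  4  5  6  7  8  9 10
g(k):  0  0  1  1  0  2  1  0  0  1  1
So g(10) = 1.
For row C, compute g(0), g(1), … with moves {2, 5}:
k:     0  1  2  3  4  5  6  7  8  9 10 11
g(k):  0  0  1  1  0  2  1  0  0  1  1  0
So g(11) = 0.
The value of a disjunctive sum is the nim-sum of the parts.
Combined value = 2 ⊕ 1 ⊕ 0 = 3.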